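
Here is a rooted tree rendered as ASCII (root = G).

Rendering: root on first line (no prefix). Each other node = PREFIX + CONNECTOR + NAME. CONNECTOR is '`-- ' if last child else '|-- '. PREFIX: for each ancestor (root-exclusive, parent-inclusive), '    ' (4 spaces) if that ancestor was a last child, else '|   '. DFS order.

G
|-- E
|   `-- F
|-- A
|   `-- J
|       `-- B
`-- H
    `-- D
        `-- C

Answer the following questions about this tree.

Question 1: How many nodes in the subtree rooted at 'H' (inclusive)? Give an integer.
Answer: 3

Derivation:
Subtree rooted at H contains: C, D, H
Count = 3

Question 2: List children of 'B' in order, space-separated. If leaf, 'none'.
Node B's children (from adjacency): (leaf)

Answer: none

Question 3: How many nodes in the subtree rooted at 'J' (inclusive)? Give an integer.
Subtree rooted at J contains: B, J
Count = 2

Answer: 2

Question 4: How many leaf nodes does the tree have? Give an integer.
Leaves (nodes with no children): B, C, F

Answer: 3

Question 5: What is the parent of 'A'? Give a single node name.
Answer: G

Derivation:
Scan adjacency: A appears as child of G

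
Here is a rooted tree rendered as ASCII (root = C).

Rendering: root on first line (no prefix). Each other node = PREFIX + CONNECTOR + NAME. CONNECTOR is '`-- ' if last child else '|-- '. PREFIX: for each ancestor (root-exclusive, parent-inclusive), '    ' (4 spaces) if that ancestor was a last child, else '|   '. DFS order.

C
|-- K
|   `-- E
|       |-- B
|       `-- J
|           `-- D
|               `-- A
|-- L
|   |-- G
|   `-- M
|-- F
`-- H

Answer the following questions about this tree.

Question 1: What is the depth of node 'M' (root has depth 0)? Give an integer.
Answer: 2

Derivation:
Path from root to M: C -> L -> M
Depth = number of edges = 2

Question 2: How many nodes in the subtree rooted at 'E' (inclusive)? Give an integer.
Answer: 5

Derivation:
Subtree rooted at E contains: A, B, D, E, J
Count = 5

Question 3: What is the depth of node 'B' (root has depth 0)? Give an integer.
Path from root to B: C -> K -> E -> B
Depth = number of edges = 3

Answer: 3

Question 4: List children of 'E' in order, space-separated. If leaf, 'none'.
Node E's children (from adjacency): B, J

Answer: B J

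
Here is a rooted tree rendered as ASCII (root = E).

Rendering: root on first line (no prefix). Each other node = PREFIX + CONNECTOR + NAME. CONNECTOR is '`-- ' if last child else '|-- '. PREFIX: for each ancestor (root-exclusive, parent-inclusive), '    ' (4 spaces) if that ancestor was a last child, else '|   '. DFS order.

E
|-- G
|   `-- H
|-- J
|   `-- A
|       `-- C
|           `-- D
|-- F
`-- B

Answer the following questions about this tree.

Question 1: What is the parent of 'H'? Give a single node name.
Answer: G

Derivation:
Scan adjacency: H appears as child of G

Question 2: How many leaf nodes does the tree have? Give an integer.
Leaves (nodes with no children): B, D, F, H

Answer: 4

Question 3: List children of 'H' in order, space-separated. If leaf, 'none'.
Node H's children (from adjacency): (leaf)

Answer: none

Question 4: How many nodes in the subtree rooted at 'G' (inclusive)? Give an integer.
Answer: 2

Derivation:
Subtree rooted at G contains: G, H
Count = 2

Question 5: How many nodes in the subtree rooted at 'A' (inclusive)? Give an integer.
Answer: 3

Derivation:
Subtree rooted at A contains: A, C, D
Count = 3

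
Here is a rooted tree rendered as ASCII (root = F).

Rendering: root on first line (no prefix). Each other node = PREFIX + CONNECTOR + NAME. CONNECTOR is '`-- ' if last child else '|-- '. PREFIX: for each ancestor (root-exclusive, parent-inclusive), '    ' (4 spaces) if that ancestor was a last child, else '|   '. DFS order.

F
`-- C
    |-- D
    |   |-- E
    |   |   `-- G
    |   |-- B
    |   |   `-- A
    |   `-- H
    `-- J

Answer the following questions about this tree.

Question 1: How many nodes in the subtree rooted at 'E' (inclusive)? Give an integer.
Answer: 2

Derivation:
Subtree rooted at E contains: E, G
Count = 2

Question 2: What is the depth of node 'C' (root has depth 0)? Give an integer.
Path from root to C: F -> C
Depth = number of edges = 1

Answer: 1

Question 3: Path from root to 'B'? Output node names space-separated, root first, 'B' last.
Answer: F C D B

Derivation:
Walk down from root: F -> C -> D -> B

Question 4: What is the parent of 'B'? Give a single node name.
Scan adjacency: B appears as child of D

Answer: D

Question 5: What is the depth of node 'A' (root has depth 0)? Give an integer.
Path from root to A: F -> C -> D -> B -> A
Depth = number of edges = 4

Answer: 4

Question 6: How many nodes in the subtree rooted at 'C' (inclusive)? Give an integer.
Answer: 8

Derivation:
Subtree rooted at C contains: A, B, C, D, E, G, H, J
Count = 8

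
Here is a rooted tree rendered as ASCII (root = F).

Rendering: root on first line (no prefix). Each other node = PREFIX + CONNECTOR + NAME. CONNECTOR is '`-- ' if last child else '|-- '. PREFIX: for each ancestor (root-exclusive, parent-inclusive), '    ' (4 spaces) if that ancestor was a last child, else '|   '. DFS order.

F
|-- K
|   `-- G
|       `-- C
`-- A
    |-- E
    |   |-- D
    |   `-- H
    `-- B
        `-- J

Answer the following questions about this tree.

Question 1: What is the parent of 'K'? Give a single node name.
Answer: F

Derivation:
Scan adjacency: K appears as child of F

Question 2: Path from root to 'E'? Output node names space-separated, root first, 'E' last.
Walk down from root: F -> A -> E

Answer: F A E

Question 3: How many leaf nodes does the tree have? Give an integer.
Answer: 4

Derivation:
Leaves (nodes with no children): C, D, H, J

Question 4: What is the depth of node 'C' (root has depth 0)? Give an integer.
Path from root to C: F -> K -> G -> C
Depth = number of edges = 3

Answer: 3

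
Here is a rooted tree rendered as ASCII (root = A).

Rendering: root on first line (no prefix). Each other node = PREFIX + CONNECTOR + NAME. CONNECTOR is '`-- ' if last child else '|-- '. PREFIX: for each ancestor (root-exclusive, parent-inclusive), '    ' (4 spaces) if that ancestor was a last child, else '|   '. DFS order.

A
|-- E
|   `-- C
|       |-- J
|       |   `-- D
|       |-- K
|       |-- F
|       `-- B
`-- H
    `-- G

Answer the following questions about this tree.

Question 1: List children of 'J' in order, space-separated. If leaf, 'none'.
Answer: D

Derivation:
Node J's children (from adjacency): D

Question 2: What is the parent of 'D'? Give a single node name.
Answer: J

Derivation:
Scan adjacency: D appears as child of J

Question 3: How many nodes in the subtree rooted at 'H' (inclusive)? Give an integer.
Subtree rooted at H contains: G, H
Count = 2

Answer: 2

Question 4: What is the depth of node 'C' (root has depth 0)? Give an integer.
Answer: 2

Derivation:
Path from root to C: A -> E -> C
Depth = number of edges = 2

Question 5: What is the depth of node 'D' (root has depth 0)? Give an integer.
Path from root to D: A -> E -> C -> J -> D
Depth = number of edges = 4

Answer: 4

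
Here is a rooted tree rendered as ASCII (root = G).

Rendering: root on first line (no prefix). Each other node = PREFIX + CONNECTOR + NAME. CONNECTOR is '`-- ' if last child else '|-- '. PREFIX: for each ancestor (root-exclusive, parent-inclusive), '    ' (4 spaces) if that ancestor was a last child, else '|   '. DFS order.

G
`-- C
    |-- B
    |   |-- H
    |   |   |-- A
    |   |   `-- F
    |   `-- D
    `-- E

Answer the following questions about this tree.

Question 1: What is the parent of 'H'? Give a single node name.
Scan adjacency: H appears as child of B

Answer: B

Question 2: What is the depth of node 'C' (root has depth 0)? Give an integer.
Path from root to C: G -> C
Depth = number of edges = 1

Answer: 1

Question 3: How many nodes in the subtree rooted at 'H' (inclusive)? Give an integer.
Subtree rooted at H contains: A, F, H
Count = 3

Answer: 3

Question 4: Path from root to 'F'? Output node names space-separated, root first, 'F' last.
Answer: G C B H F

Derivation:
Walk down from root: G -> C -> B -> H -> F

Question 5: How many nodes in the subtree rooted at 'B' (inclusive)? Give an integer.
Subtree rooted at B contains: A, B, D, F, H
Count = 5

Answer: 5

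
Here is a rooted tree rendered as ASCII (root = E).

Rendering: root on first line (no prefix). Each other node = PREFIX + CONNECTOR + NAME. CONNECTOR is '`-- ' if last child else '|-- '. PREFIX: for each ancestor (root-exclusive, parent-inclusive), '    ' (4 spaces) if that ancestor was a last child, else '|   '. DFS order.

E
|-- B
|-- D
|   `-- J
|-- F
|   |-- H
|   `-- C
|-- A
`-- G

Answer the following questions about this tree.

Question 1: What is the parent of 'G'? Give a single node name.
Answer: E

Derivation:
Scan adjacency: G appears as child of E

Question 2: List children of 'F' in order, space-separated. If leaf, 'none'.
Node F's children (from adjacency): H, C

Answer: H C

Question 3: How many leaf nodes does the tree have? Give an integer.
Leaves (nodes with no children): A, B, C, G, H, J

Answer: 6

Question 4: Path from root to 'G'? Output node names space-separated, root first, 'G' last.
Walk down from root: E -> G

Answer: E G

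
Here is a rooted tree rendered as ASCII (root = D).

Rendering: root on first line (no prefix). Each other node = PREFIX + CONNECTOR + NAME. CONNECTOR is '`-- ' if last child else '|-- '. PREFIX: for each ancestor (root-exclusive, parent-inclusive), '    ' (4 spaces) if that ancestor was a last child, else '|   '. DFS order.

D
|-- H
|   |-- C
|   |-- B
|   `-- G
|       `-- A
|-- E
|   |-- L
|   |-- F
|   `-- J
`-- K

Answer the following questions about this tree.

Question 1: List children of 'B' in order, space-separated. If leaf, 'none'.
Node B's children (from adjacency): (leaf)

Answer: none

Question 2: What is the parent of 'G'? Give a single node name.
Scan adjacency: G appears as child of H

Answer: H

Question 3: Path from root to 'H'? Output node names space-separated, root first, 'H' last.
Answer: D H

Derivation:
Walk down from root: D -> H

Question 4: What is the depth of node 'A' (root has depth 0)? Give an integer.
Answer: 3

Derivation:
Path from root to A: D -> H -> G -> A
Depth = number of edges = 3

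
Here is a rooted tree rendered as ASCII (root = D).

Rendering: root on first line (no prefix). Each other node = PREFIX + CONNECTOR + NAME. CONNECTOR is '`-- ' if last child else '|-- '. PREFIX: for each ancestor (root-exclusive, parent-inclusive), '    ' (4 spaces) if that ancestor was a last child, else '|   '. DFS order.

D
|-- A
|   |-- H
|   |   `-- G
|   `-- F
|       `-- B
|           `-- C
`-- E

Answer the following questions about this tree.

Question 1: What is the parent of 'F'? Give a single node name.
Scan adjacency: F appears as child of A

Answer: A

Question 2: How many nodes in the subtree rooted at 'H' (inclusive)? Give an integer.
Answer: 2

Derivation:
Subtree rooted at H contains: G, H
Count = 2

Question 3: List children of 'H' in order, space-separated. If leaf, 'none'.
Node H's children (from adjacency): G

Answer: G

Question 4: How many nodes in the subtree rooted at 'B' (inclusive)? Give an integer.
Subtree rooted at B contains: B, C
Count = 2

Answer: 2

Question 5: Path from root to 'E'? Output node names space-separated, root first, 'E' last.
Answer: D E

Derivation:
Walk down from root: D -> E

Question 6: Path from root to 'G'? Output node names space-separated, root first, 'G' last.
Walk down from root: D -> A -> H -> G

Answer: D A H G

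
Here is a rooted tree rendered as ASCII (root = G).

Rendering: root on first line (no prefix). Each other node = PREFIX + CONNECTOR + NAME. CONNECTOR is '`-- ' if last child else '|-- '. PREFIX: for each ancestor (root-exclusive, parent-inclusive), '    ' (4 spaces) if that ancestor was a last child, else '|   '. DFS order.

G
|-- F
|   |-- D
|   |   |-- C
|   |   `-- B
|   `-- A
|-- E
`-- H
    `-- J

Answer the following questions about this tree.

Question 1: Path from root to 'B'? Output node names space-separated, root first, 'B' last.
Walk down from root: G -> F -> D -> B

Answer: G F D B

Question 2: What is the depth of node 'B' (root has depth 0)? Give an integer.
Path from root to B: G -> F -> D -> B
Depth = number of edges = 3

Answer: 3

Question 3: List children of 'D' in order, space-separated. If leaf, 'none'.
Node D's children (from adjacency): C, B

Answer: C B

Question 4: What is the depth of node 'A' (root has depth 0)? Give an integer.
Answer: 2

Derivation:
Path from root to A: G -> F -> A
Depth = number of edges = 2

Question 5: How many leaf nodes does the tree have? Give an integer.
Answer: 5

Derivation:
Leaves (nodes with no children): A, B, C, E, J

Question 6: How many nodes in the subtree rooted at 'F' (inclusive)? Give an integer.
Answer: 5

Derivation:
Subtree rooted at F contains: A, B, C, D, F
Count = 5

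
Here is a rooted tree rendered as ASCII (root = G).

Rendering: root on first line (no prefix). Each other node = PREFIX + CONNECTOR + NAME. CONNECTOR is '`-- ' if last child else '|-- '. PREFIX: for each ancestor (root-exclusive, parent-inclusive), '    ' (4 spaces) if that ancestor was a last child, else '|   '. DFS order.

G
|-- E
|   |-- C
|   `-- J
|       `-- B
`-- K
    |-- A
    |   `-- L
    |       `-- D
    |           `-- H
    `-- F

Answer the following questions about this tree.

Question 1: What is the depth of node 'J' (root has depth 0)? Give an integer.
Path from root to J: G -> E -> J
Depth = number of edges = 2

Answer: 2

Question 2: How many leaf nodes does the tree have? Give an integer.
Answer: 4

Derivation:
Leaves (nodes with no children): B, C, F, H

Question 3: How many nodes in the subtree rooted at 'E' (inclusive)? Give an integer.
Subtree rooted at E contains: B, C, E, J
Count = 4

Answer: 4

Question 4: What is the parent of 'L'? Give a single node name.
Answer: A

Derivation:
Scan adjacency: L appears as child of A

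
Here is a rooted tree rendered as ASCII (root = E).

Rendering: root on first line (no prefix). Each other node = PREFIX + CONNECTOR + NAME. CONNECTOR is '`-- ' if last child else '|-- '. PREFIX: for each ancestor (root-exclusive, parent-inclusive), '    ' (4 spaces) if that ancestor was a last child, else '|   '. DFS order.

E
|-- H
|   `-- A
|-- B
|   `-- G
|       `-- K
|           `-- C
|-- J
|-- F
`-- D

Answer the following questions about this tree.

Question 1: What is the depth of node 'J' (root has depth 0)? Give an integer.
Answer: 1

Derivation:
Path from root to J: E -> J
Depth = number of edges = 1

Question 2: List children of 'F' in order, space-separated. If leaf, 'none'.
Node F's children (from adjacency): (leaf)

Answer: none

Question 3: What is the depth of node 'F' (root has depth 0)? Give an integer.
Answer: 1

Derivation:
Path from root to F: E -> F
Depth = number of edges = 1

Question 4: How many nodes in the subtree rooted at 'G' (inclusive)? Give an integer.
Answer: 3

Derivation:
Subtree rooted at G contains: C, G, K
Count = 3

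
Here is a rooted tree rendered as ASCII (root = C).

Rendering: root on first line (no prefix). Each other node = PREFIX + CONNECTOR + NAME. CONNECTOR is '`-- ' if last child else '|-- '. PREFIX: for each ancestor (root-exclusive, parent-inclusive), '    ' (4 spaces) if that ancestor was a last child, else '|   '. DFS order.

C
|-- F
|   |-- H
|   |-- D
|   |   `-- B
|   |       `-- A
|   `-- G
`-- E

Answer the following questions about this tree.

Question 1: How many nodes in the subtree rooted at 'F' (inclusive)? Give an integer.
Answer: 6

Derivation:
Subtree rooted at F contains: A, B, D, F, G, H
Count = 6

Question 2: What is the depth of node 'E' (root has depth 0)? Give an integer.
Answer: 1

Derivation:
Path from root to E: C -> E
Depth = number of edges = 1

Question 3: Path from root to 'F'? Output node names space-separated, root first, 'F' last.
Walk down from root: C -> F

Answer: C F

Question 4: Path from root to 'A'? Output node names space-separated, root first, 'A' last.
Walk down from root: C -> F -> D -> B -> A

Answer: C F D B A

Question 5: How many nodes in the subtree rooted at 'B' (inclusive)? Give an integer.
Subtree rooted at B contains: A, B
Count = 2

Answer: 2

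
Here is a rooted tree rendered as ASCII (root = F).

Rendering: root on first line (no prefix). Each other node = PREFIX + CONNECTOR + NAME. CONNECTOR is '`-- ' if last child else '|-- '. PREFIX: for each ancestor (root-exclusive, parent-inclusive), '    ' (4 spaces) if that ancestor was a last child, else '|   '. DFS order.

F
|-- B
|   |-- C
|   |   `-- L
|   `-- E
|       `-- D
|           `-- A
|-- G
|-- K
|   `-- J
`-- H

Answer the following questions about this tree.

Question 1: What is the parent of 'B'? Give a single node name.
Answer: F

Derivation:
Scan adjacency: B appears as child of F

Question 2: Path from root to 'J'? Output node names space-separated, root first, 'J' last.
Answer: F K J

Derivation:
Walk down from root: F -> K -> J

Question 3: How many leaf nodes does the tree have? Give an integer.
Leaves (nodes with no children): A, G, H, J, L

Answer: 5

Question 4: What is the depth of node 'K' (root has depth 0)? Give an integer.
Answer: 1

Derivation:
Path from root to K: F -> K
Depth = number of edges = 1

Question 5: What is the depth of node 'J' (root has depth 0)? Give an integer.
Path from root to J: F -> K -> J
Depth = number of edges = 2

Answer: 2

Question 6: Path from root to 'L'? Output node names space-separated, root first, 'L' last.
Walk down from root: F -> B -> C -> L

Answer: F B C L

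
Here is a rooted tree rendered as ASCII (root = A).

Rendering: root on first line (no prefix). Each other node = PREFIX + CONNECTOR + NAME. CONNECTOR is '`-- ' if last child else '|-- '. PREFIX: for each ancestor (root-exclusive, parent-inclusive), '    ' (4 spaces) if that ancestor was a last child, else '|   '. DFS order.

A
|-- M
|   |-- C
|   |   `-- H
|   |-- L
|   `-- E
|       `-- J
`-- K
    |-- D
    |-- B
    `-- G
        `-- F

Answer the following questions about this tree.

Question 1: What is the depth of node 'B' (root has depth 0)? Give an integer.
Answer: 2

Derivation:
Path from root to B: A -> K -> B
Depth = number of edges = 2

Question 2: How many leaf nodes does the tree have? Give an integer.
Answer: 6

Derivation:
Leaves (nodes with no children): B, D, F, H, J, L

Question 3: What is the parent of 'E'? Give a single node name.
Answer: M

Derivation:
Scan adjacency: E appears as child of M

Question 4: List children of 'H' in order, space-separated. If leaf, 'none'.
Answer: none

Derivation:
Node H's children (from adjacency): (leaf)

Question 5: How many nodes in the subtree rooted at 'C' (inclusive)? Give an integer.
Subtree rooted at C contains: C, H
Count = 2

Answer: 2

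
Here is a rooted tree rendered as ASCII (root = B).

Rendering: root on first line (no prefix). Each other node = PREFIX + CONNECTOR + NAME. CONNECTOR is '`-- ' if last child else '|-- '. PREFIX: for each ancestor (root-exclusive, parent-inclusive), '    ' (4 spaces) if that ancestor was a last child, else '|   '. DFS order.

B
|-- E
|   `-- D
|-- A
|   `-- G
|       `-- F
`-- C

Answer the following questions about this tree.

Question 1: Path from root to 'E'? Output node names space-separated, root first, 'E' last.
Walk down from root: B -> E

Answer: B E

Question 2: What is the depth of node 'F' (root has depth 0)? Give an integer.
Answer: 3

Derivation:
Path from root to F: B -> A -> G -> F
Depth = number of edges = 3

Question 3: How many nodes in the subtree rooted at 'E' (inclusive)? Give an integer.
Answer: 2

Derivation:
Subtree rooted at E contains: D, E
Count = 2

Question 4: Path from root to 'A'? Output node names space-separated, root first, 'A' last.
Walk down from root: B -> A

Answer: B A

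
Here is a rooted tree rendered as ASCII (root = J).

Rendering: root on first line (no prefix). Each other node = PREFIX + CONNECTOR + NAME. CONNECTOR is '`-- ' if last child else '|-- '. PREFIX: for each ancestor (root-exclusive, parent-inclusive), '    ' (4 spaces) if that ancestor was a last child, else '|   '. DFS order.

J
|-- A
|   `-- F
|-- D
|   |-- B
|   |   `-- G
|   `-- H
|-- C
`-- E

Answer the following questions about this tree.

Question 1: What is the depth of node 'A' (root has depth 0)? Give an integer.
Answer: 1

Derivation:
Path from root to A: J -> A
Depth = number of edges = 1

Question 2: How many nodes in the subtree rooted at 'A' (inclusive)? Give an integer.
Answer: 2

Derivation:
Subtree rooted at A contains: A, F
Count = 2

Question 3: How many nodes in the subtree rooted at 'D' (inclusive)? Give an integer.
Answer: 4

Derivation:
Subtree rooted at D contains: B, D, G, H
Count = 4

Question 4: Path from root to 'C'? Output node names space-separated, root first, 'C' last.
Walk down from root: J -> C

Answer: J C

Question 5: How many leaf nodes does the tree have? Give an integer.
Leaves (nodes with no children): C, E, F, G, H

Answer: 5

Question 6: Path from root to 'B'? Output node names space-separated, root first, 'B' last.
Walk down from root: J -> D -> B

Answer: J D B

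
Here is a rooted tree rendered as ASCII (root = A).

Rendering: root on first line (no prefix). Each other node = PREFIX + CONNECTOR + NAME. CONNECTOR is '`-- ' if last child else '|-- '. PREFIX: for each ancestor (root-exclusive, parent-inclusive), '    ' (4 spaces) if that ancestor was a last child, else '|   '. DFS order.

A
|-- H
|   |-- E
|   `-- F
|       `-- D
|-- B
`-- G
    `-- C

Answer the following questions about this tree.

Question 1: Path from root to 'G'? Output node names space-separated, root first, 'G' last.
Walk down from root: A -> G

Answer: A G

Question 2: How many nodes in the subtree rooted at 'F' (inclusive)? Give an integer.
Answer: 2

Derivation:
Subtree rooted at F contains: D, F
Count = 2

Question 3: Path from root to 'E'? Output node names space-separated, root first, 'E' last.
Walk down from root: A -> H -> E

Answer: A H E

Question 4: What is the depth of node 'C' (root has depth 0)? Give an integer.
Answer: 2

Derivation:
Path from root to C: A -> G -> C
Depth = number of edges = 2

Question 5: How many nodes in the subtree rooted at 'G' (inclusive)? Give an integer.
Subtree rooted at G contains: C, G
Count = 2

Answer: 2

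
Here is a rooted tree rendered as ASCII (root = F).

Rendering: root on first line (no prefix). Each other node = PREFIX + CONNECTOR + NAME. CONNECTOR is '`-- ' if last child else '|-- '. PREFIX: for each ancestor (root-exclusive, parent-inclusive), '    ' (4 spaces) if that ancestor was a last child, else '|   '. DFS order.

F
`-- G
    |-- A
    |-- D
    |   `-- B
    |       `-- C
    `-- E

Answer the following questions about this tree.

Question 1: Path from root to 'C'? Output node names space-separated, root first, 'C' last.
Walk down from root: F -> G -> D -> B -> C

Answer: F G D B C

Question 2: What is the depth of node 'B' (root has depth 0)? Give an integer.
Path from root to B: F -> G -> D -> B
Depth = number of edges = 3

Answer: 3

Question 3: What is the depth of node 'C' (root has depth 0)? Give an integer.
Path from root to C: F -> G -> D -> B -> C
Depth = number of edges = 4

Answer: 4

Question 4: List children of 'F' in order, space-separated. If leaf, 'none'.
Node F's children (from adjacency): G

Answer: G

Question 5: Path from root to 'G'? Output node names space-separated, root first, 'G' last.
Walk down from root: F -> G

Answer: F G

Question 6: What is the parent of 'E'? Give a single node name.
Scan adjacency: E appears as child of G

Answer: G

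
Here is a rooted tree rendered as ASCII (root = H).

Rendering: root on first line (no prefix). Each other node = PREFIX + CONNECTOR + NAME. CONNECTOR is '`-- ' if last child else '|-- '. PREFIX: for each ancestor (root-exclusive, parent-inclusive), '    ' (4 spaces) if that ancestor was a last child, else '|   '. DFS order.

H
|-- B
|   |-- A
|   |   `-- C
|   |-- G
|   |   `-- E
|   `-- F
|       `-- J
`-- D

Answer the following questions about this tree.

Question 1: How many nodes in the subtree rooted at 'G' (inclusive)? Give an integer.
Subtree rooted at G contains: E, G
Count = 2

Answer: 2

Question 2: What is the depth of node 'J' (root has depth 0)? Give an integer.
Answer: 3

Derivation:
Path from root to J: H -> B -> F -> J
Depth = number of edges = 3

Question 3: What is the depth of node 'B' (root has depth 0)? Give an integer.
Answer: 1

Derivation:
Path from root to B: H -> B
Depth = number of edges = 1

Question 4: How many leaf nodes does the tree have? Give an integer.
Leaves (nodes with no children): C, D, E, J

Answer: 4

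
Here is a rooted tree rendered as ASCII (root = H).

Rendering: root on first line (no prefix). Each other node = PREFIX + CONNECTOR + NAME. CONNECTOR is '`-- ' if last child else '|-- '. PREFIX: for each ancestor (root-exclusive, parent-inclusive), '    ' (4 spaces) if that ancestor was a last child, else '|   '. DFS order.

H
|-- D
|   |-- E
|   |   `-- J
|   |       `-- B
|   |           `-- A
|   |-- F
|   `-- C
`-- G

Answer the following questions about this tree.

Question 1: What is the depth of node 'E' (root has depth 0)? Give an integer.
Path from root to E: H -> D -> E
Depth = number of edges = 2

Answer: 2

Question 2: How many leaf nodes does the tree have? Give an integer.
Leaves (nodes with no children): A, C, F, G

Answer: 4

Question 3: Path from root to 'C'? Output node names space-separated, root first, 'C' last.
Answer: H D C

Derivation:
Walk down from root: H -> D -> C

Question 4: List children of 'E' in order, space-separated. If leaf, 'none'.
Node E's children (from adjacency): J

Answer: J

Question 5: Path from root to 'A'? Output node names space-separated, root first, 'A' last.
Walk down from root: H -> D -> E -> J -> B -> A

Answer: H D E J B A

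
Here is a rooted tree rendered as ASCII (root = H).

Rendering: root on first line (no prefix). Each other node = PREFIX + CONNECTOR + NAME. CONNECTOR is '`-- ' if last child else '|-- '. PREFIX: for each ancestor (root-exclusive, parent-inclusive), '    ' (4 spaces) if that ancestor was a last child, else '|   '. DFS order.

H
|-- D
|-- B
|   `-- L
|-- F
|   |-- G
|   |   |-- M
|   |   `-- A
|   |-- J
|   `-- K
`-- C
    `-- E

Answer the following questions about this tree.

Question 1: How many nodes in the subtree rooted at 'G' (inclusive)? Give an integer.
Answer: 3

Derivation:
Subtree rooted at G contains: A, G, M
Count = 3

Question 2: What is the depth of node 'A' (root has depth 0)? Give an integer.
Path from root to A: H -> F -> G -> A
Depth = number of edges = 3

Answer: 3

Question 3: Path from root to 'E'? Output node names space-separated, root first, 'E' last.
Answer: H C E

Derivation:
Walk down from root: H -> C -> E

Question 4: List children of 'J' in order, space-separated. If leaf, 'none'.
Node J's children (from adjacency): (leaf)

Answer: none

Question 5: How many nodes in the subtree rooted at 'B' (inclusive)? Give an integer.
Answer: 2

Derivation:
Subtree rooted at B contains: B, L
Count = 2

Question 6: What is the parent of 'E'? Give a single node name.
Scan adjacency: E appears as child of C

Answer: C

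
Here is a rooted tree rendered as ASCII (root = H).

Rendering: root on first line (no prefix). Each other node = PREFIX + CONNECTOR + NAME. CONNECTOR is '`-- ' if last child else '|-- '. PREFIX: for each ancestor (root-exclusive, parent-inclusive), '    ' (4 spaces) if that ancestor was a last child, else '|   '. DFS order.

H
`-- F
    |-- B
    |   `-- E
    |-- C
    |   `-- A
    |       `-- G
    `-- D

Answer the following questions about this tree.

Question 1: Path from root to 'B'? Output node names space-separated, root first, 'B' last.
Walk down from root: H -> F -> B

Answer: H F B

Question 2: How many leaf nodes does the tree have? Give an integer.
Answer: 3

Derivation:
Leaves (nodes with no children): D, E, G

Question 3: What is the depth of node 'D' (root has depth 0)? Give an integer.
Answer: 2

Derivation:
Path from root to D: H -> F -> D
Depth = number of edges = 2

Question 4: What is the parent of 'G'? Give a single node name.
Scan adjacency: G appears as child of A

Answer: A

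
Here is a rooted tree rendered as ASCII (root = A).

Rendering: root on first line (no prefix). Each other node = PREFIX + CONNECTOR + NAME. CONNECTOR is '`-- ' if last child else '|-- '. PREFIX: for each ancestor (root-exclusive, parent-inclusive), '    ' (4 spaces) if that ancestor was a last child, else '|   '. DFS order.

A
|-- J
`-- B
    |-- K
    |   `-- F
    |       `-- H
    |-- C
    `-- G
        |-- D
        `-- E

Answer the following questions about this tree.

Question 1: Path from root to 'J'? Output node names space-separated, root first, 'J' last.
Answer: A J

Derivation:
Walk down from root: A -> J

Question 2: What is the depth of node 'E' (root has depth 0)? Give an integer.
Path from root to E: A -> B -> G -> E
Depth = number of edges = 3

Answer: 3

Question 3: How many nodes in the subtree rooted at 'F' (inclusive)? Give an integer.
Subtree rooted at F contains: F, H
Count = 2

Answer: 2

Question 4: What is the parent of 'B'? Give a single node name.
Answer: A

Derivation:
Scan adjacency: B appears as child of A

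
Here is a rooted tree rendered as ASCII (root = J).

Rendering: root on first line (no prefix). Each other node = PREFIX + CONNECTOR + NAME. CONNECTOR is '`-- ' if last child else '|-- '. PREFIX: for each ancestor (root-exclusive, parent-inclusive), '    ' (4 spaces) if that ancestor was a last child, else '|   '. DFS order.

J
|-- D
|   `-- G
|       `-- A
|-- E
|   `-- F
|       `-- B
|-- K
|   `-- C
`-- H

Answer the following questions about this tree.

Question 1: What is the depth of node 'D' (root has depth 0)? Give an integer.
Answer: 1

Derivation:
Path from root to D: J -> D
Depth = number of edges = 1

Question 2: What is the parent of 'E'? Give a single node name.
Scan adjacency: E appears as child of J

Answer: J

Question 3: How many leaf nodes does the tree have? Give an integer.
Leaves (nodes with no children): A, B, C, H

Answer: 4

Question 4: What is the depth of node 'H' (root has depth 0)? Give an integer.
Path from root to H: J -> H
Depth = number of edges = 1

Answer: 1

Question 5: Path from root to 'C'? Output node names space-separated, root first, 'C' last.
Walk down from root: J -> K -> C

Answer: J K C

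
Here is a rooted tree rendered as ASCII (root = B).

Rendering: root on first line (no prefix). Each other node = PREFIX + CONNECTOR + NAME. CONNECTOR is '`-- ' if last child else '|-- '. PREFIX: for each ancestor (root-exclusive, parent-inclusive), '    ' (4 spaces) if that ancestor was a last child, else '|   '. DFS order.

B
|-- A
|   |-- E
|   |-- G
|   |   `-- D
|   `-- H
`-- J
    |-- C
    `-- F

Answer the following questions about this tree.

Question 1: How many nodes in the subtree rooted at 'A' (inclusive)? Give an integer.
Answer: 5

Derivation:
Subtree rooted at A contains: A, D, E, G, H
Count = 5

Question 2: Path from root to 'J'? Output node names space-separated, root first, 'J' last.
Walk down from root: B -> J

Answer: B J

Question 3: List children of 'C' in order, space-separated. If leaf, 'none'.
Node C's children (from adjacency): (leaf)

Answer: none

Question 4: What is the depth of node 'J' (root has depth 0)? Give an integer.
Answer: 1

Derivation:
Path from root to J: B -> J
Depth = number of edges = 1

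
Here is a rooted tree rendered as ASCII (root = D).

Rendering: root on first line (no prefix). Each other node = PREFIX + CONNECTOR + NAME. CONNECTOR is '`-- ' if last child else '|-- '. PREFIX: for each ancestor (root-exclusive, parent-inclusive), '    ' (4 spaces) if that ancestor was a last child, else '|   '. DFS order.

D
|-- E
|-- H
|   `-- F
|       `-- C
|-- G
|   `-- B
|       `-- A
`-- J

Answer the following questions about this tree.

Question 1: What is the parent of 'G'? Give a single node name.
Scan adjacency: G appears as child of D

Answer: D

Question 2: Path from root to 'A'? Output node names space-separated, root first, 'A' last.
Walk down from root: D -> G -> B -> A

Answer: D G B A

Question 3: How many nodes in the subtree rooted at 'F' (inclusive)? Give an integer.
Answer: 2

Derivation:
Subtree rooted at F contains: C, F
Count = 2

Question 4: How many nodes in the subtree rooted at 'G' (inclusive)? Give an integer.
Subtree rooted at G contains: A, B, G
Count = 3

Answer: 3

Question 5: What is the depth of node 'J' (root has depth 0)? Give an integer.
Path from root to J: D -> J
Depth = number of edges = 1

Answer: 1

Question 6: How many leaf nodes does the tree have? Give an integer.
Answer: 4

Derivation:
Leaves (nodes with no children): A, C, E, J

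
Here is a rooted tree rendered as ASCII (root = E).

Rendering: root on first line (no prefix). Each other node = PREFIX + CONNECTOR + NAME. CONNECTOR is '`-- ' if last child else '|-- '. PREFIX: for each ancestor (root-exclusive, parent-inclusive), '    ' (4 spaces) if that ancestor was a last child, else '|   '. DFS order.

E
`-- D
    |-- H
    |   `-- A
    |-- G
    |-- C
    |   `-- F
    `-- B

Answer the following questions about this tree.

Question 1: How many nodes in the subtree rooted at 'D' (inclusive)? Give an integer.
Subtree rooted at D contains: A, B, C, D, F, G, H
Count = 7

Answer: 7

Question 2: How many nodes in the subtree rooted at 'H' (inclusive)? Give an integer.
Answer: 2

Derivation:
Subtree rooted at H contains: A, H
Count = 2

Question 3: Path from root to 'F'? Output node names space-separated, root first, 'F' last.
Walk down from root: E -> D -> C -> F

Answer: E D C F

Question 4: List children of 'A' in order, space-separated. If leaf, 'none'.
Answer: none

Derivation:
Node A's children (from adjacency): (leaf)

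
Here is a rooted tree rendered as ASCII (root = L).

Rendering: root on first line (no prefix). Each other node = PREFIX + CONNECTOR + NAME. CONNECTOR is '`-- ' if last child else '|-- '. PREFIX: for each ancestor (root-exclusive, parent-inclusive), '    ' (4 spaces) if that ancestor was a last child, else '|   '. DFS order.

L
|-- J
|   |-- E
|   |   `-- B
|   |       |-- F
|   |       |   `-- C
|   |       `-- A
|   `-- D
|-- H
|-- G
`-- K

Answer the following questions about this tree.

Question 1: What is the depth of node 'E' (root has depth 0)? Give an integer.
Answer: 2

Derivation:
Path from root to E: L -> J -> E
Depth = number of edges = 2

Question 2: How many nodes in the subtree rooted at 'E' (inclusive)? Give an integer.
Answer: 5

Derivation:
Subtree rooted at E contains: A, B, C, E, F
Count = 5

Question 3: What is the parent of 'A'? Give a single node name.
Answer: B

Derivation:
Scan adjacency: A appears as child of B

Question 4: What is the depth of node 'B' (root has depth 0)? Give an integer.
Path from root to B: L -> J -> E -> B
Depth = number of edges = 3

Answer: 3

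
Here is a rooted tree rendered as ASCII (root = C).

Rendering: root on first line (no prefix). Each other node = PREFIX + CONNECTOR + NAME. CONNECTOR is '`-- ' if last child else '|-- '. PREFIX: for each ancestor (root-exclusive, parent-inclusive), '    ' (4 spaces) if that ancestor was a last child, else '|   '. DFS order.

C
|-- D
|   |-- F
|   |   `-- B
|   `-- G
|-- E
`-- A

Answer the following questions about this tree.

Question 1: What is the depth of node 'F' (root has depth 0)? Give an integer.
Path from root to F: C -> D -> F
Depth = number of edges = 2

Answer: 2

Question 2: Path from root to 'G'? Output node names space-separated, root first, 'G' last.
Answer: C D G

Derivation:
Walk down from root: C -> D -> G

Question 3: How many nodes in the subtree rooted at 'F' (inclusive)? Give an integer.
Answer: 2

Derivation:
Subtree rooted at F contains: B, F
Count = 2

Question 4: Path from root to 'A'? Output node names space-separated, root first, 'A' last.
Answer: C A

Derivation:
Walk down from root: C -> A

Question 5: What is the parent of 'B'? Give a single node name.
Scan adjacency: B appears as child of F

Answer: F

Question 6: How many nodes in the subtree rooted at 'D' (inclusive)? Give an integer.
Answer: 4

Derivation:
Subtree rooted at D contains: B, D, F, G
Count = 4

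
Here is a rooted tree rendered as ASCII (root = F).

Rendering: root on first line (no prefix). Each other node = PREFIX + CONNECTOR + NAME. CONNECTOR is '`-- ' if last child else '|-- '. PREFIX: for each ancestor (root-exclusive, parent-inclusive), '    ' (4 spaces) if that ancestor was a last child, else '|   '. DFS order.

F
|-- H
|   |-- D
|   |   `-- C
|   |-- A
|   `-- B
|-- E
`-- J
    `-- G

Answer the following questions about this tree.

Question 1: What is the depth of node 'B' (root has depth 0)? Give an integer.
Path from root to B: F -> H -> B
Depth = number of edges = 2

Answer: 2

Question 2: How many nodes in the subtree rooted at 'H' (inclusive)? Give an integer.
Answer: 5

Derivation:
Subtree rooted at H contains: A, B, C, D, H
Count = 5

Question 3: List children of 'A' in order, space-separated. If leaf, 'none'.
Answer: none

Derivation:
Node A's children (from adjacency): (leaf)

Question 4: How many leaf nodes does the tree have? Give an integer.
Answer: 5

Derivation:
Leaves (nodes with no children): A, B, C, E, G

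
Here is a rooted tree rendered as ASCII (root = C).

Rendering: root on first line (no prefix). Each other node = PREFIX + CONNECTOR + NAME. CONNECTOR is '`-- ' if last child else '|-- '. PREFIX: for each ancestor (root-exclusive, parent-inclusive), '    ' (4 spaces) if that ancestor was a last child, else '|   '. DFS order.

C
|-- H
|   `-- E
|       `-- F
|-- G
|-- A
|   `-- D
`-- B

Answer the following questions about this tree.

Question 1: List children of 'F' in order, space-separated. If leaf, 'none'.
Node F's children (from adjacency): (leaf)

Answer: none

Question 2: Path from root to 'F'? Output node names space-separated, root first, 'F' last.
Walk down from root: C -> H -> E -> F

Answer: C H E F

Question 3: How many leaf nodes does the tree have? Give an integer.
Leaves (nodes with no children): B, D, F, G

Answer: 4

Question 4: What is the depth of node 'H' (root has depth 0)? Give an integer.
Answer: 1

Derivation:
Path from root to H: C -> H
Depth = number of edges = 1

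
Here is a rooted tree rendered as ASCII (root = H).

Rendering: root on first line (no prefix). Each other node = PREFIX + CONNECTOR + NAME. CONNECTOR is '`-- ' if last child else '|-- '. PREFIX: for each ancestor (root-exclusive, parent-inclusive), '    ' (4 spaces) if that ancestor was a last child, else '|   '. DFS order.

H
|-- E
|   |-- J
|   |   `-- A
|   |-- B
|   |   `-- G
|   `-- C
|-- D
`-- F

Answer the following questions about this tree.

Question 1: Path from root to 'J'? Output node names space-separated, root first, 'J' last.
Answer: H E J

Derivation:
Walk down from root: H -> E -> J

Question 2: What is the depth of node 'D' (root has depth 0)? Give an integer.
Path from root to D: H -> D
Depth = number of edges = 1

Answer: 1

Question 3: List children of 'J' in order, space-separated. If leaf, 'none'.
Node J's children (from adjacency): A

Answer: A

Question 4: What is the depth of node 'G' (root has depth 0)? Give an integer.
Answer: 3

Derivation:
Path from root to G: H -> E -> B -> G
Depth = number of edges = 3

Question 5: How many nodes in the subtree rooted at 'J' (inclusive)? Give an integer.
Answer: 2

Derivation:
Subtree rooted at J contains: A, J
Count = 2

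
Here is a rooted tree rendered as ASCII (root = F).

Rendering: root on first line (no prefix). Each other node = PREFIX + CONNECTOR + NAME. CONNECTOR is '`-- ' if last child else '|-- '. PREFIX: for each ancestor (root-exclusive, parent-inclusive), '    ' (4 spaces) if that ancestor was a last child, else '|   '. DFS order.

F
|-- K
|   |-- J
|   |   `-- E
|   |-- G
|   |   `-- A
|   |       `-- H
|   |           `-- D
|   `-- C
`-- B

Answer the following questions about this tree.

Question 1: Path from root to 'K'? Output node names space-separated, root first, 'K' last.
Answer: F K

Derivation:
Walk down from root: F -> K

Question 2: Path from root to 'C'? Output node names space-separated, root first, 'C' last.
Walk down from root: F -> K -> C

Answer: F K C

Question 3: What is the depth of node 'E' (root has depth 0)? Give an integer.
Answer: 3

Derivation:
Path from root to E: F -> K -> J -> E
Depth = number of edges = 3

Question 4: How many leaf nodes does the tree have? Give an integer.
Answer: 4

Derivation:
Leaves (nodes with no children): B, C, D, E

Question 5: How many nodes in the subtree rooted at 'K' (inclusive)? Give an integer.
Answer: 8

Derivation:
Subtree rooted at K contains: A, C, D, E, G, H, J, K
Count = 8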